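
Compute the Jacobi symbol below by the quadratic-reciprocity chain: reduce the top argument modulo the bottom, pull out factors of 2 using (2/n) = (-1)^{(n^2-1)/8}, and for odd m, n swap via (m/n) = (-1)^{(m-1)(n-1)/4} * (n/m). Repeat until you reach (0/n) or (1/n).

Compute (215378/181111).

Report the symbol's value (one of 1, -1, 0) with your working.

1

(215378/181111) = (34267/181111)   [reduce mod 181111]
reciprocity: (34267/181111) = -1·(181111/34267) since 34267 mod 4 = 3, 181111 mod 4 = 3; sign now -1
(181111/34267) = (9776/34267)   [reduce mod 34267]
9776 = 2^4·611; (2/34267) = -1 since 34267 mod 8 = 3, so (9776/34267) = (-1)^4·(611/34267); sign now -1
reciprocity: (611/34267) = -1·(34267/611) since 611 mod 4 = 3, 34267 mod 4 = 3; sign now +1
(34267/611) = (51/611)   [reduce mod 611]
reciprocity: (51/611) = -1·(611/51) since 51 mod 4 = 3, 611 mod 4 = 3; sign now -1
(611/51) = (50/51)   [reduce mod 51]
50 = 2^1·25; (2/51) = -1 since 51 mod 8 = 3, so (50/51) = (-1)^1·(25/51); sign now +1
reciprocity: (25/51) = +1·(51/25) since 25 mod 4 = 1, 51 mod 4 = 3; sign now +1
(51/25) = (1/25)   [reduce mod 25]
(1/25) = 1; final value = sign = +1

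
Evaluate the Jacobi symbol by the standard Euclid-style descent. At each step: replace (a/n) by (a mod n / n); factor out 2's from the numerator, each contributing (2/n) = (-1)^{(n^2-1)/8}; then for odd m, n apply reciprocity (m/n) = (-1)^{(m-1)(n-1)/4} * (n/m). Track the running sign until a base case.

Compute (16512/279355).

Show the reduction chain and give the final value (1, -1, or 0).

1

factor out 2^7: 16512 = 2^7·129; with 279355 mod 8 = 3, (2/279355) = -1; sign now -1; continue with (129/279355)
flip (129/279355) -> (279355/129): both odd, 129 mod 4 = 1, 279355 mod 4 = 3, so the flip contributes +1; sign now -1
(279355/129): 279355 mod 129 = 70, so (279355/129) = (70/129)
factor out 2^1: 70 = 2^1·35; with 129 mod 8 = 1, (2/129) = +1; sign now -1; continue with (35/129)
flip (35/129) -> (129/35): both odd, 35 mod 4 = 3, 129 mod 4 = 1, so the flip contributes +1; sign now -1
(129/35): 129 mod 35 = 24, so (129/35) = (24/35)
factor out 2^3: 24 = 2^3·3; with 35 mod 8 = 3, (2/35) = -1; sign now +1; continue with (3/35)
flip (3/35) -> (35/3): both odd, 3 mod 4 = 3, 35 mod 4 = 3, so the flip contributes -1; sign now -1
(35/3): 35 mod 3 = 2, so (35/3) = (2/3)
factor out 2^1: 2 = 2^1·1; with 3 mod 8 = 3, (2/3) = -1; sign now +1; continue with (1/3)
reached (1/3) = 1, so the symbol is +1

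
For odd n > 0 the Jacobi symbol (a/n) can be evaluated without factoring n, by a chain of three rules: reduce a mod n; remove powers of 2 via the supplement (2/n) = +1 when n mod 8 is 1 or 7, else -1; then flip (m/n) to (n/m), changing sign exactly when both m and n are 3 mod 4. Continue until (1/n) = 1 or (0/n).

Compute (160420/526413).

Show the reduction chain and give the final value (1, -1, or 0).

factor out 2^2: 160420 = 2^2·40105; with 526413 mod 8 = 5, (2/526413) = -1; sign now +1; continue with (40105/526413)
flip (40105/526413) -> (526413/40105): both odd, 40105 mod 4 = 1, 526413 mod 4 = 1, so the flip contributes +1; sign now +1
(526413/40105): 526413 mod 40105 = 5048, so (526413/40105) = (5048/40105)
factor out 2^3: 5048 = 2^3·631; with 40105 mod 8 = 1, (2/40105) = +1; sign now +1; continue with (631/40105)
flip (631/40105) -> (40105/631): both odd, 631 mod 4 = 3, 40105 mod 4 = 1, so the flip contributes +1; sign now +1
(40105/631): 40105 mod 631 = 352, so (40105/631) = (352/631)
factor out 2^5: 352 = 2^5·11; with 631 mod 8 = 7, (2/631) = +1; sign now +1; continue with (11/631)
flip (11/631) -> (631/11): both odd, 11 mod 4 = 3, 631 mod 4 = 3, so the flip contributes -1; sign now -1
(631/11): 631 mod 11 = 4, so (631/11) = (4/11)
factor out 2^2: 4 = 2^2·1; with 11 mod 8 = 3, (2/11) = -1; sign now -1; continue with (1/11)
reached (1/11) = 1, so the symbol is -1

-1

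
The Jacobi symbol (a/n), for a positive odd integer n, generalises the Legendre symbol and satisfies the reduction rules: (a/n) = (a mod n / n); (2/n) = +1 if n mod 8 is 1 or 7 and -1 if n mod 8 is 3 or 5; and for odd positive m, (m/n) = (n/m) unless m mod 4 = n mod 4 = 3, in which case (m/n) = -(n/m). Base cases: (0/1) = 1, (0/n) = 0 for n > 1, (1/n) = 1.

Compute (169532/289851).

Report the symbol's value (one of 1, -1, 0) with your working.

-1

169532 = 2^2·42383; (2/289851) = -1 since 289851 mod 8 = 3, so (169532/289851) = (-1)^2·(42383/289851); sign now +1
reciprocity: (42383/289851) = -1·(289851/42383) since 42383 mod 4 = 3, 289851 mod 4 = 3; sign now -1
(289851/42383) = (35553/42383)   [reduce mod 42383]
reciprocity: (35553/42383) = +1·(42383/35553) since 35553 mod 4 = 1, 42383 mod 4 = 3; sign now -1
(42383/35553) = (6830/35553)   [reduce mod 35553]
6830 = 2^1·3415; (2/35553) = +1 since 35553 mod 8 = 1, so (6830/35553) = (+1)^1·(3415/35553); sign now -1
reciprocity: (3415/35553) = +1·(35553/3415) since 3415 mod 4 = 3, 35553 mod 4 = 1; sign now -1
(35553/3415) = (1403/3415)   [reduce mod 3415]
reciprocity: (1403/3415) = -1·(3415/1403) since 1403 mod 4 = 3, 3415 mod 4 = 3; sign now +1
(3415/1403) = (609/1403)   [reduce mod 1403]
reciprocity: (609/1403) = +1·(1403/609) since 609 mod 4 = 1, 1403 mod 4 = 3; sign now +1
(1403/609) = (185/609)   [reduce mod 609]
reciprocity: (185/609) = +1·(609/185) since 185 mod 4 = 1, 609 mod 4 = 1; sign now +1
(609/185) = (54/185)   [reduce mod 185]
54 = 2^1·27; (2/185) = +1 since 185 mod 8 = 1, so (54/185) = (+1)^1·(27/185); sign now +1
reciprocity: (27/185) = +1·(185/27) since 27 mod 4 = 3, 185 mod 4 = 1; sign now +1
(185/27) = (23/27)   [reduce mod 27]
reciprocity: (23/27) = -1·(27/23) since 23 mod 4 = 3, 27 mod 4 = 3; sign now -1
(27/23) = (4/23)   [reduce mod 23]
4 = 2^2·1; (2/23) = +1 since 23 mod 8 = 7, so (4/23) = (+1)^2·(1/23); sign now -1
(1/23) = 1; final value = sign = -1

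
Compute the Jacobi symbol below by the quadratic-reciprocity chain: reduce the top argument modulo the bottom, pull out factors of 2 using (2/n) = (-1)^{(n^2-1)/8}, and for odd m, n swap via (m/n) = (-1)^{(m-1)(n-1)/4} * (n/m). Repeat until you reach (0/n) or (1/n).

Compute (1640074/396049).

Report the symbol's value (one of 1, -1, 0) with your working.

(1640074/396049) = (55878/396049)   [reduce mod 396049]
55878 = 2^1·27939; (2/396049) = +1 since 396049 mod 8 = 1, so (55878/396049) = (+1)^1·(27939/396049); sign now +1
reciprocity: (27939/396049) = +1·(396049/27939) since 27939 mod 4 = 3, 396049 mod 4 = 1; sign now +1
(396049/27939) = (4903/27939)   [reduce mod 27939]
reciprocity: (4903/27939) = -1·(27939/4903) since 4903 mod 4 = 3, 27939 mod 4 = 3; sign now -1
(27939/4903) = (3424/4903)   [reduce mod 4903]
3424 = 2^5·107; (2/4903) = +1 since 4903 mod 8 = 7, so (3424/4903) = (+1)^5·(107/4903); sign now -1
reciprocity: (107/4903) = -1·(4903/107) since 107 mod 4 = 3, 4903 mod 4 = 3; sign now +1
(4903/107) = (88/107)   [reduce mod 107]
88 = 2^3·11; (2/107) = -1 since 107 mod 8 = 3, so (88/107) = (-1)^3·(11/107); sign now -1
reciprocity: (11/107) = -1·(107/11) since 11 mod 4 = 3, 107 mod 4 = 3; sign now +1
(107/11) = (8/11)   [reduce mod 11]
8 = 2^3·1; (2/11) = -1 since 11 mod 8 = 3, so (8/11) = (-1)^3·(1/11); sign now -1
(1/11) = 1; final value = sign = -1

-1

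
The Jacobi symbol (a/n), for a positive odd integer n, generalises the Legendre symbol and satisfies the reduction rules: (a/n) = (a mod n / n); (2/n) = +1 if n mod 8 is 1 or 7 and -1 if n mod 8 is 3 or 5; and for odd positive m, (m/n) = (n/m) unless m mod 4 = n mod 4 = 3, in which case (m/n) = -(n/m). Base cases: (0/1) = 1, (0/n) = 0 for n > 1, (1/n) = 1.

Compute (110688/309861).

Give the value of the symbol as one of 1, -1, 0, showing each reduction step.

0

factor out 2^5: 110688 = 2^5·3459; with 309861 mod 8 = 5, (2/309861) = -1; sign now -1; continue with (3459/309861)
flip (3459/309861) -> (309861/3459): both odd, 3459 mod 4 = 3, 309861 mod 4 = 1, so the flip contributes +1; sign now -1
(309861/3459): 309861 mod 3459 = 2010, so (309861/3459) = (2010/3459)
factor out 2^1: 2010 = 2^1·1005; with 3459 mod 8 = 3, (2/3459) = -1; sign now +1; continue with (1005/3459)
flip (1005/3459) -> (3459/1005): both odd, 1005 mod 4 = 1, 3459 mod 4 = 3, so the flip contributes +1; sign now +1
(3459/1005): 3459 mod 1005 = 444, so (3459/1005) = (444/1005)
factor out 2^2: 444 = 2^2·111; with 1005 mod 8 = 5, (2/1005) = -1; sign now +1; continue with (111/1005)
flip (111/1005) -> (1005/111): both odd, 111 mod 4 = 3, 1005 mod 4 = 1, so the flip contributes +1; sign now +1
(1005/111): 1005 mod 111 = 6, so (1005/111) = (6/111)
factor out 2^1: 6 = 2^1·3; with 111 mod 8 = 7, (2/111) = +1; sign now +1; continue with (3/111)
flip (3/111) -> (111/3): both odd, 3 mod 4 = 3, 111 mod 4 = 3, so the flip contributes -1; sign now -1
(111/3): 111 mod 3 = 0, so (111/3) = (0/3)
reached (0/3); gcd(a, n) > 1, so (0/3) = 0 and the symbol is 0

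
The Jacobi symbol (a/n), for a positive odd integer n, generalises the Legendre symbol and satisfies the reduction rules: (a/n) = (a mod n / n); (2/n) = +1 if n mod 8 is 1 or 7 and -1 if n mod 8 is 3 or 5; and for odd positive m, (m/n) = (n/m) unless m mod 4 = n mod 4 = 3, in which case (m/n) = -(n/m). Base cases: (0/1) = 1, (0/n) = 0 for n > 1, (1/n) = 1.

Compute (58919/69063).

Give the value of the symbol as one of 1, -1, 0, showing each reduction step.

flip (58919/69063) -> (69063/58919): both odd, 58919 mod 4 = 3, 69063 mod 4 = 3, so the flip contributes -1; sign now -1
(69063/58919): 69063 mod 58919 = 10144, so (69063/58919) = (10144/58919)
factor out 2^5: 10144 = 2^5·317; with 58919 mod 8 = 7, (2/58919) = +1; sign now -1; continue with (317/58919)
flip (317/58919) -> (58919/317): both odd, 317 mod 4 = 1, 58919 mod 4 = 3, so the flip contributes +1; sign now -1
(58919/317): 58919 mod 317 = 274, so (58919/317) = (274/317)
factor out 2^1: 274 = 2^1·137; with 317 mod 8 = 5, (2/317) = -1; sign now +1; continue with (137/317)
flip (137/317) -> (317/137): both odd, 137 mod 4 = 1, 317 mod 4 = 1, so the flip contributes +1; sign now +1
(317/137): 317 mod 137 = 43, so (317/137) = (43/137)
flip (43/137) -> (137/43): both odd, 43 mod 4 = 3, 137 mod 4 = 1, so the flip contributes +1; sign now +1
(137/43): 137 mod 43 = 8, so (137/43) = (8/43)
factor out 2^3: 8 = 2^3·1; with 43 mod 8 = 3, (2/43) = -1; sign now -1; continue with (1/43)
reached (1/43) = 1, so the symbol is -1

-1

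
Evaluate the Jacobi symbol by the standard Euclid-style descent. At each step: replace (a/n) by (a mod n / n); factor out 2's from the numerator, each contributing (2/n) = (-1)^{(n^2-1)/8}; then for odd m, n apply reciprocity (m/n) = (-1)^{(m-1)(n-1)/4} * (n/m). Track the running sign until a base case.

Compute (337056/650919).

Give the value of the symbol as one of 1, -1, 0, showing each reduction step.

0

factor out 2^5: 337056 = 2^5·10533; with 650919 mod 8 = 7, (2/650919) = +1; sign now +1; continue with (10533/650919)
flip (10533/650919) -> (650919/10533): both odd, 10533 mod 4 = 1, 650919 mod 4 = 3, so the flip contributes +1; sign now +1
(650919/10533): 650919 mod 10533 = 8406, so (650919/10533) = (8406/10533)
factor out 2^1: 8406 = 2^1·4203; with 10533 mod 8 = 5, (2/10533) = -1; sign now -1; continue with (4203/10533)
flip (4203/10533) -> (10533/4203): both odd, 4203 mod 4 = 3, 10533 mod 4 = 1, so the flip contributes +1; sign now -1
(10533/4203): 10533 mod 4203 = 2127, so (10533/4203) = (2127/4203)
flip (2127/4203) -> (4203/2127): both odd, 2127 mod 4 = 3, 4203 mod 4 = 3, so the flip contributes -1; sign now +1
(4203/2127): 4203 mod 2127 = 2076, so (4203/2127) = (2076/2127)
factor out 2^2: 2076 = 2^2·519; with 2127 mod 8 = 7, (2/2127) = +1; sign now +1; continue with (519/2127)
flip (519/2127) -> (2127/519): both odd, 519 mod 4 = 3, 2127 mod 4 = 3, so the flip contributes -1; sign now -1
(2127/519): 2127 mod 519 = 51, so (2127/519) = (51/519)
flip (51/519) -> (519/51): both odd, 51 mod 4 = 3, 519 mod 4 = 3, so the flip contributes -1; sign now +1
(519/51): 519 mod 51 = 9, so (519/51) = (9/51)
flip (9/51) -> (51/9): both odd, 9 mod 4 = 1, 51 mod 4 = 3, so the flip contributes +1; sign now +1
(51/9): 51 mod 9 = 6, so (51/9) = (6/9)
factor out 2^1: 6 = 2^1·3; with 9 mod 8 = 1, (2/9) = +1; sign now +1; continue with (3/9)
flip (3/9) -> (9/3): both odd, 3 mod 4 = 3, 9 mod 4 = 1, so the flip contributes +1; sign now +1
(9/3): 9 mod 3 = 0, so (9/3) = (0/3)
reached (0/3); gcd(a, n) > 1, so (0/3) = 0 and the symbol is 0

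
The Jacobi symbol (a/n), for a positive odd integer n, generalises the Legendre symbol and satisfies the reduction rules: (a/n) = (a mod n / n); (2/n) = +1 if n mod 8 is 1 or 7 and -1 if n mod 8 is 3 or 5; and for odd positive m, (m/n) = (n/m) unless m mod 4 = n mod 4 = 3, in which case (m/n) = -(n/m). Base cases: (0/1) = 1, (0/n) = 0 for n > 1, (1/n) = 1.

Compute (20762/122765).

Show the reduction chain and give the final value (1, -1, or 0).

factor out 2^1: 20762 = 2^1·10381; with 122765 mod 8 = 5, (2/122765) = -1; sign now -1; continue with (10381/122765)
flip (10381/122765) -> (122765/10381): both odd, 10381 mod 4 = 1, 122765 mod 4 = 1, so the flip contributes +1; sign now -1
(122765/10381): 122765 mod 10381 = 8574, so (122765/10381) = (8574/10381)
factor out 2^1: 8574 = 2^1·4287; with 10381 mod 8 = 5, (2/10381) = -1; sign now +1; continue with (4287/10381)
flip (4287/10381) -> (10381/4287): both odd, 4287 mod 4 = 3, 10381 mod 4 = 1, so the flip contributes +1; sign now +1
(10381/4287): 10381 mod 4287 = 1807, so (10381/4287) = (1807/4287)
flip (1807/4287) -> (4287/1807): both odd, 1807 mod 4 = 3, 4287 mod 4 = 3, so the flip contributes -1; sign now -1
(4287/1807): 4287 mod 1807 = 673, so (4287/1807) = (673/1807)
flip (673/1807) -> (1807/673): both odd, 673 mod 4 = 1, 1807 mod 4 = 3, so the flip contributes +1; sign now -1
(1807/673): 1807 mod 673 = 461, so (1807/673) = (461/673)
flip (461/673) -> (673/461): both odd, 461 mod 4 = 1, 673 mod 4 = 1, so the flip contributes +1; sign now -1
(673/461): 673 mod 461 = 212, so (673/461) = (212/461)
factor out 2^2: 212 = 2^2·53; with 461 mod 8 = 5, (2/461) = -1; sign now -1; continue with (53/461)
flip (53/461) -> (461/53): both odd, 53 mod 4 = 1, 461 mod 4 = 1, so the flip contributes +1; sign now -1
(461/53): 461 mod 53 = 37, so (461/53) = (37/53)
flip (37/53) -> (53/37): both odd, 37 mod 4 = 1, 53 mod 4 = 1, so the flip contributes +1; sign now -1
(53/37): 53 mod 37 = 16, so (53/37) = (16/37)
factor out 2^4: 16 = 2^4·1; with 37 mod 8 = 5, (2/37) = -1; sign now -1; continue with (1/37)
reached (1/37) = 1, so the symbol is -1

-1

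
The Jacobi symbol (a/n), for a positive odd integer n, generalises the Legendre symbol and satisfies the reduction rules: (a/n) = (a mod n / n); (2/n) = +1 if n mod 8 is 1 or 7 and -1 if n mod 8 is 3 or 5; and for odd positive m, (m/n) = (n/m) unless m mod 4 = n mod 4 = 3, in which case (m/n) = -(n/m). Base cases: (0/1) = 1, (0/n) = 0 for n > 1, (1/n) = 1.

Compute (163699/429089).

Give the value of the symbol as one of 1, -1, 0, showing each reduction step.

1

flip (163699/429089) -> (429089/163699): both odd, 163699 mod 4 = 3, 429089 mod 4 = 1, so the flip contributes +1; sign now +1
(429089/163699): 429089 mod 163699 = 101691, so (429089/163699) = (101691/163699)
flip (101691/163699) -> (163699/101691): both odd, 101691 mod 4 = 3, 163699 mod 4 = 3, so the flip contributes -1; sign now -1
(163699/101691): 163699 mod 101691 = 62008, so (163699/101691) = (62008/101691)
factor out 2^3: 62008 = 2^3·7751; with 101691 mod 8 = 3, (2/101691) = -1; sign now +1; continue with (7751/101691)
flip (7751/101691) -> (101691/7751): both odd, 7751 mod 4 = 3, 101691 mod 4 = 3, so the flip contributes -1; sign now -1
(101691/7751): 101691 mod 7751 = 928, so (101691/7751) = (928/7751)
factor out 2^5: 928 = 2^5·29; with 7751 mod 8 = 7, (2/7751) = +1; sign now -1; continue with (29/7751)
flip (29/7751) -> (7751/29): both odd, 29 mod 4 = 1, 7751 mod 4 = 3, so the flip contributes +1; sign now -1
(7751/29): 7751 mod 29 = 8, so (7751/29) = (8/29)
factor out 2^3: 8 = 2^3·1; with 29 mod 8 = 5, (2/29) = -1; sign now +1; continue with (1/29)
reached (1/29) = 1, so the symbol is +1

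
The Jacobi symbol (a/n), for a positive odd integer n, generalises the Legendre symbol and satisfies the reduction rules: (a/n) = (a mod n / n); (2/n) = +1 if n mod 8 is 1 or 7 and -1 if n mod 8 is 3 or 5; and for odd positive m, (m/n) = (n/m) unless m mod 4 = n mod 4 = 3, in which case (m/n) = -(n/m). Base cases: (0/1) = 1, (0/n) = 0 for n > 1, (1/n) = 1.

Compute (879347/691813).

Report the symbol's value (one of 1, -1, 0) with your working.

1

(879347/691813) = (187534/691813)   [reduce mod 691813]
187534 = 2^1·93767; (2/691813) = -1 since 691813 mod 8 = 5, so (187534/691813) = (-1)^1·(93767/691813); sign now -1
reciprocity: (93767/691813) = +1·(691813/93767) since 93767 mod 4 = 3, 691813 mod 4 = 1; sign now -1
(691813/93767) = (35444/93767)   [reduce mod 93767]
35444 = 2^2·8861; (2/93767) = +1 since 93767 mod 8 = 7, so (35444/93767) = (+1)^2·(8861/93767); sign now -1
reciprocity: (8861/93767) = +1·(93767/8861) since 8861 mod 4 = 1, 93767 mod 4 = 3; sign now -1
(93767/8861) = (5157/8861)   [reduce mod 8861]
reciprocity: (5157/8861) = +1·(8861/5157) since 5157 mod 4 = 1, 8861 mod 4 = 1; sign now -1
(8861/5157) = (3704/5157)   [reduce mod 5157]
3704 = 2^3·463; (2/5157) = -1 since 5157 mod 8 = 5, so (3704/5157) = (-1)^3·(463/5157); sign now +1
reciprocity: (463/5157) = +1·(5157/463) since 463 mod 4 = 3, 5157 mod 4 = 1; sign now +1
(5157/463) = (64/463)   [reduce mod 463]
64 = 2^6·1; (2/463) = +1 since 463 mod 8 = 7, so (64/463) = (+1)^6·(1/463); sign now +1
(1/463) = 1; final value = sign = +1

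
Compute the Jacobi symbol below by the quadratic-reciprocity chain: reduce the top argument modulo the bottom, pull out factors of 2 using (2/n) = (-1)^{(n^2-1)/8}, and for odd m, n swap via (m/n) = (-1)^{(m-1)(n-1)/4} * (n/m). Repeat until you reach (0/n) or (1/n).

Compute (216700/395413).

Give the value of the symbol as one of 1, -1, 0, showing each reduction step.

-1

factor out 2^2: 216700 = 2^2·54175; with 395413 mod 8 = 5, (2/395413) = -1; sign now +1; continue with (54175/395413)
flip (54175/395413) -> (395413/54175): both odd, 54175 mod 4 = 3, 395413 mod 4 = 1, so the flip contributes +1; sign now +1
(395413/54175): 395413 mod 54175 = 16188, so (395413/54175) = (16188/54175)
factor out 2^2: 16188 = 2^2·4047; with 54175 mod 8 = 7, (2/54175) = +1; sign now +1; continue with (4047/54175)
flip (4047/54175) -> (54175/4047): both odd, 4047 mod 4 = 3, 54175 mod 4 = 3, so the flip contributes -1; sign now -1
(54175/4047): 54175 mod 4047 = 1564, so (54175/4047) = (1564/4047)
factor out 2^2: 1564 = 2^2·391; with 4047 mod 8 = 7, (2/4047) = +1; sign now -1; continue with (391/4047)
flip (391/4047) -> (4047/391): both odd, 391 mod 4 = 3, 4047 mod 4 = 3, so the flip contributes -1; sign now +1
(4047/391): 4047 mod 391 = 137, so (4047/391) = (137/391)
flip (137/391) -> (391/137): both odd, 137 mod 4 = 1, 391 mod 4 = 3, so the flip contributes +1; sign now +1
(391/137): 391 mod 137 = 117, so (391/137) = (117/137)
flip (117/137) -> (137/117): both odd, 117 mod 4 = 1, 137 mod 4 = 1, so the flip contributes +1; sign now +1
(137/117): 137 mod 117 = 20, so (137/117) = (20/117)
factor out 2^2: 20 = 2^2·5; with 117 mod 8 = 5, (2/117) = -1; sign now +1; continue with (5/117)
flip (5/117) -> (117/5): both odd, 5 mod 4 = 1, 117 mod 4 = 1, so the flip contributes +1; sign now +1
(117/5): 117 mod 5 = 2, so (117/5) = (2/5)
factor out 2^1: 2 = 2^1·1; with 5 mod 8 = 5, (2/5) = -1; sign now -1; continue with (1/5)
reached (1/5) = 1, so the symbol is -1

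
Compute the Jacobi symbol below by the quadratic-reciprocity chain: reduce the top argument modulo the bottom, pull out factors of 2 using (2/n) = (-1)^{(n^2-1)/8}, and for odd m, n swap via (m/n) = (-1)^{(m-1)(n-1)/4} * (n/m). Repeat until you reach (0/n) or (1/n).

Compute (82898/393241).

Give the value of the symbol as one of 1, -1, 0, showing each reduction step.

82898 = 2^1·41449; (2/393241) = +1 since 393241 mod 8 = 1, so (82898/393241) = (+1)^1·(41449/393241); sign now +1
reciprocity: (41449/393241) = +1·(393241/41449) since 41449 mod 4 = 1, 393241 mod 4 = 1; sign now +1
(393241/41449) = (20200/41449)   [reduce mod 41449]
20200 = 2^3·2525; (2/41449) = +1 since 41449 mod 8 = 1, so (20200/41449) = (+1)^3·(2525/41449); sign now +1
reciprocity: (2525/41449) = +1·(41449/2525) since 2525 mod 4 = 1, 41449 mod 4 = 1; sign now +1
(41449/2525) = (1049/2525)   [reduce mod 2525]
reciprocity: (1049/2525) = +1·(2525/1049) since 1049 mod 4 = 1, 2525 mod 4 = 1; sign now +1
(2525/1049) = (427/1049)   [reduce mod 1049]
reciprocity: (427/1049) = +1·(1049/427) since 427 mod 4 = 3, 1049 mod 4 = 1; sign now +1
(1049/427) = (195/427)   [reduce mod 427]
reciprocity: (195/427) = -1·(427/195) since 195 mod 4 = 3, 427 mod 4 = 3; sign now -1
(427/195) = (37/195)   [reduce mod 195]
reciprocity: (37/195) = +1·(195/37) since 37 mod 4 = 1, 195 mod 4 = 3; sign now -1
(195/37) = (10/37)   [reduce mod 37]
10 = 2^1·5; (2/37) = -1 since 37 mod 8 = 5, so (10/37) = (-1)^1·(5/37); sign now +1
reciprocity: (5/37) = +1·(37/5) since 5 mod 4 = 1, 37 mod 4 = 1; sign now +1
(37/5) = (2/5)   [reduce mod 5]
2 = 2^1·1; (2/5) = -1 since 5 mod 8 = 5, so (2/5) = (-1)^1·(1/5); sign now -1
(1/5) = 1; final value = sign = -1

-1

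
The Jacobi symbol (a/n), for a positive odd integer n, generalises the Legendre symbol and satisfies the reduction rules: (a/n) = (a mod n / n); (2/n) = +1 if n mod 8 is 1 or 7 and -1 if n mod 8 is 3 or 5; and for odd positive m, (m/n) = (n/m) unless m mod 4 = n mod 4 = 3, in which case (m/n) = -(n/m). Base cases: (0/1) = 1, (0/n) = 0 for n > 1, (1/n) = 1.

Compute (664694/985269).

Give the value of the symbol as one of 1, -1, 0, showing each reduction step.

factor out 2^1: 664694 = 2^1·332347; with 985269 mod 8 = 5, (2/985269) = -1; sign now -1; continue with (332347/985269)
flip (332347/985269) -> (985269/332347): both odd, 332347 mod 4 = 3, 985269 mod 4 = 1, so the flip contributes +1; sign now -1
(985269/332347): 985269 mod 332347 = 320575, so (985269/332347) = (320575/332347)
flip (320575/332347) -> (332347/320575): both odd, 320575 mod 4 = 3, 332347 mod 4 = 3, so the flip contributes -1; sign now +1
(332347/320575): 332347 mod 320575 = 11772, so (332347/320575) = (11772/320575)
factor out 2^2: 11772 = 2^2·2943; with 320575 mod 8 = 7, (2/320575) = +1; sign now +1; continue with (2943/320575)
flip (2943/320575) -> (320575/2943): both odd, 2943 mod 4 = 3, 320575 mod 4 = 3, so the flip contributes -1; sign now -1
(320575/2943): 320575 mod 2943 = 2731, so (320575/2943) = (2731/2943)
flip (2731/2943) -> (2943/2731): both odd, 2731 mod 4 = 3, 2943 mod 4 = 3, so the flip contributes -1; sign now +1
(2943/2731): 2943 mod 2731 = 212, so (2943/2731) = (212/2731)
factor out 2^2: 212 = 2^2·53; with 2731 mod 8 = 3, (2/2731) = -1; sign now +1; continue with (53/2731)
flip (53/2731) -> (2731/53): both odd, 53 mod 4 = 1, 2731 mod 4 = 3, so the flip contributes +1; sign now +1
(2731/53): 2731 mod 53 = 28, so (2731/53) = (28/53)
factor out 2^2: 28 = 2^2·7; with 53 mod 8 = 5, (2/53) = -1; sign now +1; continue with (7/53)
flip (7/53) -> (53/7): both odd, 7 mod 4 = 3, 53 mod 4 = 1, so the flip contributes +1; sign now +1
(53/7): 53 mod 7 = 4, so (53/7) = (4/7)
factor out 2^2: 4 = 2^2·1; with 7 mod 8 = 7, (2/7) = +1; sign now +1; continue with (1/7)
reached (1/7) = 1, so the symbol is +1

1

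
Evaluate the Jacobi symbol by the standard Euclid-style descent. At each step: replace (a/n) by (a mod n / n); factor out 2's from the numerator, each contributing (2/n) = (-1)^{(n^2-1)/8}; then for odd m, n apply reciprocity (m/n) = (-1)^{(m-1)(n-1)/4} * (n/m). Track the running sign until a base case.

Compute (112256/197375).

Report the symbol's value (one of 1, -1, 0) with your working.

-1

factor out 2^7: 112256 = 2^7·877; with 197375 mod 8 = 7, (2/197375) = +1; sign now +1; continue with (877/197375)
flip (877/197375) -> (197375/877): both odd, 877 mod 4 = 1, 197375 mod 4 = 3, so the flip contributes +1; sign now +1
(197375/877): 197375 mod 877 = 50, so (197375/877) = (50/877)
factor out 2^1: 50 = 2^1·25; with 877 mod 8 = 5, (2/877) = -1; sign now -1; continue with (25/877)
flip (25/877) -> (877/25): both odd, 25 mod 4 = 1, 877 mod 4 = 1, so the flip contributes +1; sign now -1
(877/25): 877 mod 25 = 2, so (877/25) = (2/25)
factor out 2^1: 2 = 2^1·1; with 25 mod 8 = 1, (2/25) = +1; sign now -1; continue with (1/25)
reached (1/25) = 1, so the symbol is -1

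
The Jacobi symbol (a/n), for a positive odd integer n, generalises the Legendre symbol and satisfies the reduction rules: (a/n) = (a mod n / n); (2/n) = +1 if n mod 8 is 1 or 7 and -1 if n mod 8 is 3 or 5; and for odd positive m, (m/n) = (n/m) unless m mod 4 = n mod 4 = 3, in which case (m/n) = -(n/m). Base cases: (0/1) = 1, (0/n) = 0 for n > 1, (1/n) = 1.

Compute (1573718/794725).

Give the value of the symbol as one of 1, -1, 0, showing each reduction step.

-1

(1573718/794725) = (778993/794725)   [reduce mod 794725]
reciprocity: (778993/794725) = +1·(794725/778993) since 778993 mod 4 = 1, 794725 mod 4 = 1; sign now +1
(794725/778993) = (15732/778993)   [reduce mod 778993]
15732 = 2^2·3933; (2/778993) = +1 since 778993 mod 8 = 1, so (15732/778993) = (+1)^2·(3933/778993); sign now +1
reciprocity: (3933/778993) = +1·(778993/3933) since 3933 mod 4 = 1, 778993 mod 4 = 1; sign now +1
(778993/3933) = (259/3933)   [reduce mod 3933]
reciprocity: (259/3933) = +1·(3933/259) since 259 mod 4 = 3, 3933 mod 4 = 1; sign now +1
(3933/259) = (48/259)   [reduce mod 259]
48 = 2^4·3; (2/259) = -1 since 259 mod 8 = 3, so (48/259) = (-1)^4·(3/259); sign now +1
reciprocity: (3/259) = -1·(259/3) since 3 mod 4 = 3, 259 mod 4 = 3; sign now -1
(259/3) = (1/3)   [reduce mod 3]
(1/3) = 1; final value = sign = -1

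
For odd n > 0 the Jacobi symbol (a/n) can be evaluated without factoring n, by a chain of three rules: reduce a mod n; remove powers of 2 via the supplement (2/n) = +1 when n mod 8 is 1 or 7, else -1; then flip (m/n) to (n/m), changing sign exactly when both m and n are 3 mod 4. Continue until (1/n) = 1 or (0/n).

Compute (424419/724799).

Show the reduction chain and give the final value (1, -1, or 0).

flip (424419/724799) -> (724799/424419): both odd, 424419 mod 4 = 3, 724799 mod 4 = 3, so the flip contributes -1; sign now -1
(724799/424419): 724799 mod 424419 = 300380, so (724799/424419) = (300380/424419)
factor out 2^2: 300380 = 2^2·75095; with 424419 mod 8 = 3, (2/424419) = -1; sign now -1; continue with (75095/424419)
flip (75095/424419) -> (424419/75095): both odd, 75095 mod 4 = 3, 424419 mod 4 = 3, so the flip contributes -1; sign now +1
(424419/75095): 424419 mod 75095 = 48944, so (424419/75095) = (48944/75095)
factor out 2^4: 48944 = 2^4·3059; with 75095 mod 8 = 7, (2/75095) = +1; sign now +1; continue with (3059/75095)
flip (3059/75095) -> (75095/3059): both odd, 3059 mod 4 = 3, 75095 mod 4 = 3, so the flip contributes -1; sign now -1
(75095/3059): 75095 mod 3059 = 1679, so (75095/3059) = (1679/3059)
flip (1679/3059) -> (3059/1679): both odd, 1679 mod 4 = 3, 3059 mod 4 = 3, so the flip contributes -1; sign now +1
(3059/1679): 3059 mod 1679 = 1380, so (3059/1679) = (1380/1679)
factor out 2^2: 1380 = 2^2·345; with 1679 mod 8 = 7, (2/1679) = +1; sign now +1; continue with (345/1679)
flip (345/1679) -> (1679/345): both odd, 345 mod 4 = 1, 1679 mod 4 = 3, so the flip contributes +1; sign now +1
(1679/345): 1679 mod 345 = 299, so (1679/345) = (299/345)
flip (299/345) -> (345/299): both odd, 299 mod 4 = 3, 345 mod 4 = 1, so the flip contributes +1; sign now +1
(345/299): 345 mod 299 = 46, so (345/299) = (46/299)
factor out 2^1: 46 = 2^1·23; with 299 mod 8 = 3, (2/299) = -1; sign now -1; continue with (23/299)
flip (23/299) -> (299/23): both odd, 23 mod 4 = 3, 299 mod 4 = 3, so the flip contributes -1; sign now +1
(299/23): 299 mod 23 = 0, so (299/23) = (0/23)
reached (0/23); gcd(a, n) > 1, so (0/23) = 0 and the symbol is 0

0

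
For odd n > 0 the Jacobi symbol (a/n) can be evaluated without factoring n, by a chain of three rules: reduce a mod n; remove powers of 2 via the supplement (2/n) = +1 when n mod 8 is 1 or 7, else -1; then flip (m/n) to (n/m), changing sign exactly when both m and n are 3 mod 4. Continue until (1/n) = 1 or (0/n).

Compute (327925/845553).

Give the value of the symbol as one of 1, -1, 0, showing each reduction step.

1

reciprocity: (327925/845553) = +1·(845553/327925) since 327925 mod 4 = 1, 845553 mod 4 = 1; sign now +1
(845553/327925) = (189703/327925)   [reduce mod 327925]
reciprocity: (189703/327925) = +1·(327925/189703) since 189703 mod 4 = 3, 327925 mod 4 = 1; sign now +1
(327925/189703) = (138222/189703)   [reduce mod 189703]
138222 = 2^1·69111; (2/189703) = +1 since 189703 mod 8 = 7, so (138222/189703) = (+1)^1·(69111/189703); sign now +1
reciprocity: (69111/189703) = -1·(189703/69111) since 69111 mod 4 = 3, 189703 mod 4 = 3; sign now -1
(189703/69111) = (51481/69111)   [reduce mod 69111]
reciprocity: (51481/69111) = +1·(69111/51481) since 51481 mod 4 = 1, 69111 mod 4 = 3; sign now -1
(69111/51481) = (17630/51481)   [reduce mod 51481]
17630 = 2^1·8815; (2/51481) = +1 since 51481 mod 8 = 1, so (17630/51481) = (+1)^1·(8815/51481); sign now -1
reciprocity: (8815/51481) = +1·(51481/8815) since 8815 mod 4 = 3, 51481 mod 4 = 1; sign now -1
(51481/8815) = (7406/8815)   [reduce mod 8815]
7406 = 2^1·3703; (2/8815) = +1 since 8815 mod 8 = 7, so (7406/8815) = (+1)^1·(3703/8815); sign now -1
reciprocity: (3703/8815) = -1·(8815/3703) since 3703 mod 4 = 3, 8815 mod 4 = 3; sign now +1
(8815/3703) = (1409/3703)   [reduce mod 3703]
reciprocity: (1409/3703) = +1·(3703/1409) since 1409 mod 4 = 1, 3703 mod 4 = 3; sign now +1
(3703/1409) = (885/1409)   [reduce mod 1409]
reciprocity: (885/1409) = +1·(1409/885) since 885 mod 4 = 1, 1409 mod 4 = 1; sign now +1
(1409/885) = (524/885)   [reduce mod 885]
524 = 2^2·131; (2/885) = -1 since 885 mod 8 = 5, so (524/885) = (-1)^2·(131/885); sign now +1
reciprocity: (131/885) = +1·(885/131) since 131 mod 4 = 3, 885 mod 4 = 1; sign now +1
(885/131) = (99/131)   [reduce mod 131]
reciprocity: (99/131) = -1·(131/99) since 99 mod 4 = 3, 131 mod 4 = 3; sign now -1
(131/99) = (32/99)   [reduce mod 99]
32 = 2^5·1; (2/99) = -1 since 99 mod 8 = 3, so (32/99) = (-1)^5·(1/99); sign now +1
(1/99) = 1; final value = sign = +1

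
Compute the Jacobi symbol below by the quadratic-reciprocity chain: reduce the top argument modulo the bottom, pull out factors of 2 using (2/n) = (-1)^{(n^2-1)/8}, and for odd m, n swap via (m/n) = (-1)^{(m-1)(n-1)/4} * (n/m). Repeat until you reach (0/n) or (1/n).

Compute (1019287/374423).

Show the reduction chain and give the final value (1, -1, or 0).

1

(1019287/374423): 1019287 mod 374423 = 270441, so (1019287/374423) = (270441/374423)
flip (270441/374423) -> (374423/270441): both odd, 270441 mod 4 = 1, 374423 mod 4 = 3, so the flip contributes +1; sign now +1
(374423/270441): 374423 mod 270441 = 103982, so (374423/270441) = (103982/270441)
factor out 2^1: 103982 = 2^1·51991; with 270441 mod 8 = 1, (2/270441) = +1; sign now +1; continue with (51991/270441)
flip (51991/270441) -> (270441/51991): both odd, 51991 mod 4 = 3, 270441 mod 4 = 1, so the flip contributes +1; sign now +1
(270441/51991): 270441 mod 51991 = 10486, so (270441/51991) = (10486/51991)
factor out 2^1: 10486 = 2^1·5243; with 51991 mod 8 = 7, (2/51991) = +1; sign now +1; continue with (5243/51991)
flip (5243/51991) -> (51991/5243): both odd, 5243 mod 4 = 3, 51991 mod 4 = 3, so the flip contributes -1; sign now -1
(51991/5243): 51991 mod 5243 = 4804, so (51991/5243) = (4804/5243)
factor out 2^2: 4804 = 2^2·1201; with 5243 mod 8 = 3, (2/5243) = -1; sign now -1; continue with (1201/5243)
flip (1201/5243) -> (5243/1201): both odd, 1201 mod 4 = 1, 5243 mod 4 = 3, so the flip contributes +1; sign now -1
(5243/1201): 5243 mod 1201 = 439, so (5243/1201) = (439/1201)
flip (439/1201) -> (1201/439): both odd, 439 mod 4 = 3, 1201 mod 4 = 1, so the flip contributes +1; sign now -1
(1201/439): 1201 mod 439 = 323, so (1201/439) = (323/439)
flip (323/439) -> (439/323): both odd, 323 mod 4 = 3, 439 mod 4 = 3, so the flip contributes -1; sign now +1
(439/323): 439 mod 323 = 116, so (439/323) = (116/323)
factor out 2^2: 116 = 2^2·29; with 323 mod 8 = 3, (2/323) = -1; sign now +1; continue with (29/323)
flip (29/323) -> (323/29): both odd, 29 mod 4 = 1, 323 mod 4 = 3, so the flip contributes +1; sign now +1
(323/29): 323 mod 29 = 4, so (323/29) = (4/29)
factor out 2^2: 4 = 2^2·1; with 29 mod 8 = 5, (2/29) = -1; sign now +1; continue with (1/29)
reached (1/29) = 1, so the symbol is +1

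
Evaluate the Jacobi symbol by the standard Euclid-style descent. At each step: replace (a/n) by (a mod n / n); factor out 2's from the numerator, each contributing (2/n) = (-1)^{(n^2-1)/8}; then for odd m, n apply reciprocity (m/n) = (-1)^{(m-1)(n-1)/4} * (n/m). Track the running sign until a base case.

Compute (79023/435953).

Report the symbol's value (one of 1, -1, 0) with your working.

reciprocity: (79023/435953) = +1·(435953/79023) since 79023 mod 4 = 3, 435953 mod 4 = 1; sign now +1
(435953/79023) = (40838/79023)   [reduce mod 79023]
40838 = 2^1·20419; (2/79023) = +1 since 79023 mod 8 = 7, so (40838/79023) = (+1)^1·(20419/79023); sign now +1
reciprocity: (20419/79023) = -1·(79023/20419) since 20419 mod 4 = 3, 79023 mod 4 = 3; sign now -1
(79023/20419) = (17766/20419)   [reduce mod 20419]
17766 = 2^1·8883; (2/20419) = -1 since 20419 mod 8 = 3, so (17766/20419) = (-1)^1·(8883/20419); sign now +1
reciprocity: (8883/20419) = -1·(20419/8883) since 8883 mod 4 = 3, 20419 mod 4 = 3; sign now -1
(20419/8883) = (2653/8883)   [reduce mod 8883]
reciprocity: (2653/8883) = +1·(8883/2653) since 2653 mod 4 = 1, 8883 mod 4 = 3; sign now -1
(8883/2653) = (924/2653)   [reduce mod 2653]
924 = 2^2·231; (2/2653) = -1 since 2653 mod 8 = 5, so (924/2653) = (-1)^2·(231/2653); sign now -1
reciprocity: (231/2653) = +1·(2653/231) since 231 mod 4 = 3, 2653 mod 4 = 1; sign now -1
(2653/231) = (112/231)   [reduce mod 231]
112 = 2^4·7; (2/231) = +1 since 231 mod 8 = 7, so (112/231) = (+1)^4·(7/231); sign now -1
reciprocity: (7/231) = -1·(231/7) since 7 mod 4 = 3, 231 mod 4 = 3; sign now +1
(231/7) = (0/7)   [reduce mod 7]
(0/7) = 0   [gcd(a, n) > 1]; final value = 0

0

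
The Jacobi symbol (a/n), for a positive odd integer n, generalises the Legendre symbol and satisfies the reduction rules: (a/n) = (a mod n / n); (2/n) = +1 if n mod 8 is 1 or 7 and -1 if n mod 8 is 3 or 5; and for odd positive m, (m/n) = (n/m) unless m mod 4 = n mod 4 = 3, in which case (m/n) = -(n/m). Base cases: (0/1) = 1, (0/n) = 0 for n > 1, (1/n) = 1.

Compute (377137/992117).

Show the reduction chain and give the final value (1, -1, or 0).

reciprocity: (377137/992117) = +1·(992117/377137) since 377137 mod 4 = 1, 992117 mod 4 = 1; sign now +1
(992117/377137) = (237843/377137)   [reduce mod 377137]
reciprocity: (237843/377137) = +1·(377137/237843) since 237843 mod 4 = 3, 377137 mod 4 = 1; sign now +1
(377137/237843) = (139294/237843)   [reduce mod 237843]
139294 = 2^1·69647; (2/237843) = -1 since 237843 mod 8 = 3, so (139294/237843) = (-1)^1·(69647/237843); sign now -1
reciprocity: (69647/237843) = -1·(237843/69647) since 69647 mod 4 = 3, 237843 mod 4 = 3; sign now +1
(237843/69647) = (28902/69647)   [reduce mod 69647]
28902 = 2^1·14451; (2/69647) = +1 since 69647 mod 8 = 7, so (28902/69647) = (+1)^1·(14451/69647); sign now +1
reciprocity: (14451/69647) = -1·(69647/14451) since 14451 mod 4 = 3, 69647 mod 4 = 3; sign now -1
(69647/14451) = (11843/14451)   [reduce mod 14451]
reciprocity: (11843/14451) = -1·(14451/11843) since 11843 mod 4 = 3, 14451 mod 4 = 3; sign now +1
(14451/11843) = (2608/11843)   [reduce mod 11843]
2608 = 2^4·163; (2/11843) = -1 since 11843 mod 8 = 3, so (2608/11843) = (-1)^4·(163/11843); sign now +1
reciprocity: (163/11843) = -1·(11843/163) since 163 mod 4 = 3, 11843 mod 4 = 3; sign now -1
(11843/163) = (107/163)   [reduce mod 163]
reciprocity: (107/163) = -1·(163/107) since 107 mod 4 = 3, 163 mod 4 = 3; sign now +1
(163/107) = (56/107)   [reduce mod 107]
56 = 2^3·7; (2/107) = -1 since 107 mod 8 = 3, so (56/107) = (-1)^3·(7/107); sign now -1
reciprocity: (7/107) = -1·(107/7) since 7 mod 4 = 3, 107 mod 4 = 3; sign now +1
(107/7) = (2/7)   [reduce mod 7]
2 = 2^1·1; (2/7) = +1 since 7 mod 8 = 7, so (2/7) = (+1)^1·(1/7); sign now +1
(1/7) = 1; final value = sign = +1

1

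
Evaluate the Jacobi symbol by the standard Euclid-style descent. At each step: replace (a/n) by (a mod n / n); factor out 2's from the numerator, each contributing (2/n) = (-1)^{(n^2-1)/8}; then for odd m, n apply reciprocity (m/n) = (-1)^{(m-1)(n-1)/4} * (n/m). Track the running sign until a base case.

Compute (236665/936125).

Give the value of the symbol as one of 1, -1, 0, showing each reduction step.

0

reciprocity: (236665/936125) = +1·(936125/236665) since 236665 mod 4 = 1, 936125 mod 4 = 1; sign now +1
(936125/236665) = (226130/236665)   [reduce mod 236665]
226130 = 2^1·113065; (2/236665) = +1 since 236665 mod 8 = 1, so (226130/236665) = (+1)^1·(113065/236665); sign now +1
reciprocity: (113065/236665) = +1·(236665/113065) since 113065 mod 4 = 1, 236665 mod 4 = 1; sign now +1
(236665/113065) = (10535/113065)   [reduce mod 113065]
reciprocity: (10535/113065) = +1·(113065/10535) since 10535 mod 4 = 3, 113065 mod 4 = 1; sign now +1
(113065/10535) = (7715/10535)   [reduce mod 10535]
reciprocity: (7715/10535) = -1·(10535/7715) since 7715 mod 4 = 3, 10535 mod 4 = 3; sign now -1
(10535/7715) = (2820/7715)   [reduce mod 7715]
2820 = 2^2·705; (2/7715) = -1 since 7715 mod 8 = 3, so (2820/7715) = (-1)^2·(705/7715); sign now -1
reciprocity: (705/7715) = +1·(7715/705) since 705 mod 4 = 1, 7715 mod 4 = 3; sign now -1
(7715/705) = (665/705)   [reduce mod 705]
reciprocity: (665/705) = +1·(705/665) since 665 mod 4 = 1, 705 mod 4 = 1; sign now -1
(705/665) = (40/665)   [reduce mod 665]
40 = 2^3·5; (2/665) = +1 since 665 mod 8 = 1, so (40/665) = (+1)^3·(5/665); sign now -1
reciprocity: (5/665) = +1·(665/5) since 5 mod 4 = 1, 665 mod 4 = 1; sign now -1
(665/5) = (0/5)   [reduce mod 5]
(0/5) = 0   [gcd(a, n) > 1]; final value = 0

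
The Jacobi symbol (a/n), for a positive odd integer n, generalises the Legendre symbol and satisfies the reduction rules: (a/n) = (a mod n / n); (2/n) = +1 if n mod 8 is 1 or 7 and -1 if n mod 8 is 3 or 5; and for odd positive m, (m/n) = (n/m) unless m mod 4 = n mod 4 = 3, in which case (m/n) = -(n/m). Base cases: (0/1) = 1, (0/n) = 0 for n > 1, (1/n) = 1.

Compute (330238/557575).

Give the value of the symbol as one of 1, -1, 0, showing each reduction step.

1

330238 = 2^1·165119; (2/557575) = +1 since 557575 mod 8 = 7, so (330238/557575) = (+1)^1·(165119/557575); sign now +1
reciprocity: (165119/557575) = -1·(557575/165119) since 165119 mod 4 = 3, 557575 mod 4 = 3; sign now -1
(557575/165119) = (62218/165119)   [reduce mod 165119]
62218 = 2^1·31109; (2/165119) = +1 since 165119 mod 8 = 7, so (62218/165119) = (+1)^1·(31109/165119); sign now -1
reciprocity: (31109/165119) = +1·(165119/31109) since 31109 mod 4 = 1, 165119 mod 4 = 3; sign now -1
(165119/31109) = (9574/31109)   [reduce mod 31109]
9574 = 2^1·4787; (2/31109) = -1 since 31109 mod 8 = 5, so (9574/31109) = (-1)^1·(4787/31109); sign now +1
reciprocity: (4787/31109) = +1·(31109/4787) since 4787 mod 4 = 3, 31109 mod 4 = 1; sign now +1
(31109/4787) = (2387/4787)   [reduce mod 4787]
reciprocity: (2387/4787) = -1·(4787/2387) since 2387 mod 4 = 3, 4787 mod 4 = 3; sign now -1
(4787/2387) = (13/2387)   [reduce mod 2387]
reciprocity: (13/2387) = +1·(2387/13) since 13 mod 4 = 1, 2387 mod 4 = 3; sign now -1
(2387/13) = (8/13)   [reduce mod 13]
8 = 2^3·1; (2/13) = -1 since 13 mod 8 = 5, so (8/13) = (-1)^3·(1/13); sign now +1
(1/13) = 1; final value = sign = +1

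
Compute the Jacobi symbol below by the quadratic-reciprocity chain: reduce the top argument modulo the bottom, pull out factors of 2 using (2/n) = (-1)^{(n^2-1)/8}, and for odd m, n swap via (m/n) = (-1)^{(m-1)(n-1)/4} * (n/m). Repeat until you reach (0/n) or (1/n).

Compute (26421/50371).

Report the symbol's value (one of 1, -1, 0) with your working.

reciprocity: (26421/50371) = +1·(50371/26421) since 26421 mod 4 = 1, 50371 mod 4 = 3; sign now +1
(50371/26421) = (23950/26421)   [reduce mod 26421]
23950 = 2^1·11975; (2/26421) = -1 since 26421 mod 8 = 5, so (23950/26421) = (-1)^1·(11975/26421); sign now -1
reciprocity: (11975/26421) = +1·(26421/11975) since 11975 mod 4 = 3, 26421 mod 4 = 1; sign now -1
(26421/11975) = (2471/11975)   [reduce mod 11975]
reciprocity: (2471/11975) = -1·(11975/2471) since 2471 mod 4 = 3, 11975 mod 4 = 3; sign now +1
(11975/2471) = (2091/2471)   [reduce mod 2471]
reciprocity: (2091/2471) = -1·(2471/2091) since 2091 mod 4 = 3, 2471 mod 4 = 3; sign now -1
(2471/2091) = (380/2091)   [reduce mod 2091]
380 = 2^2·95; (2/2091) = -1 since 2091 mod 8 = 3, so (380/2091) = (-1)^2·(95/2091); sign now -1
reciprocity: (95/2091) = -1·(2091/95) since 95 mod 4 = 3, 2091 mod 4 = 3; sign now +1
(2091/95) = (1/95)   [reduce mod 95]
(1/95) = 1; final value = sign = +1

1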